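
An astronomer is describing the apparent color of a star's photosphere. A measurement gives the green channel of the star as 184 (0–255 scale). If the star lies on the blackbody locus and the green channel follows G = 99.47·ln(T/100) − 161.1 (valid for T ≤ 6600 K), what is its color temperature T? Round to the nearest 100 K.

ln t = (184 + 161.1) / 99.47 = 3.4694.
t = e^3.4694 = 32.117.
T = 100·t = 3212 K → 3200 K to the nearest 100 K.

3200 K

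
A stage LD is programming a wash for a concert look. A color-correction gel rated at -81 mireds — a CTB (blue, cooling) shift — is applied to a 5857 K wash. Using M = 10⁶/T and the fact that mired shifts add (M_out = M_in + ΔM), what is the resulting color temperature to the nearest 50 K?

M_in = 10⁶/5857 = 170.74 mireds.
M_out = 170.74 + (-81) = 89.74 mireds.
T_out = 10⁶/89.74 = 11143.8 K → 11150 K.

11150 K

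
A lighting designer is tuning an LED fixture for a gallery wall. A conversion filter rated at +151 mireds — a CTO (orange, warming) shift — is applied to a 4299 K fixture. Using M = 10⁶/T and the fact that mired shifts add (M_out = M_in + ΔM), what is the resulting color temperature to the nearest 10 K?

2610 K

M_in = 10⁶/4299 = 232.61 mireds.
M_out = 232.61 + (+151) = 383.61 mireds.
T_out = 10⁶/383.61 = 2606.8 K → 2610 K.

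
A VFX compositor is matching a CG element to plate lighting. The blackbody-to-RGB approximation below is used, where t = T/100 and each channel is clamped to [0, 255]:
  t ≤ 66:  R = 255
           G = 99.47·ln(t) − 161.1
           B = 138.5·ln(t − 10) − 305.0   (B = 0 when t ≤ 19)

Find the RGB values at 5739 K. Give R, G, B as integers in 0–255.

t = 5739/100 = 57.39; the t ≤ 66 branch applies.
R = 255 by definition for t ≤ 66.
G = 99.47·ln 57.39 − 161.1 = 99.47·4.0499 − 161.1 = 241.741.
B = 138.5·ln(57.39 − 10) − 305.0 = 138.5·ln 47.39 − 305.0 = 138.5·3.8584 − 305.0 = 229.390.
Rounded: (255, 242, 229).

R=255, G=242, B=229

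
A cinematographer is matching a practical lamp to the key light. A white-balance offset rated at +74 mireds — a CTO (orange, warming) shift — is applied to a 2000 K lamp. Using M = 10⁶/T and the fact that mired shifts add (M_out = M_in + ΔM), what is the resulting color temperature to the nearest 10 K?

M_in = 10⁶/2000 = 500.00 mireds.
M_out = 500.00 + (+74) = 574.00 mireds.
T_out = 10⁶/574.00 = 1742.2 K → 1740 K.

1740 K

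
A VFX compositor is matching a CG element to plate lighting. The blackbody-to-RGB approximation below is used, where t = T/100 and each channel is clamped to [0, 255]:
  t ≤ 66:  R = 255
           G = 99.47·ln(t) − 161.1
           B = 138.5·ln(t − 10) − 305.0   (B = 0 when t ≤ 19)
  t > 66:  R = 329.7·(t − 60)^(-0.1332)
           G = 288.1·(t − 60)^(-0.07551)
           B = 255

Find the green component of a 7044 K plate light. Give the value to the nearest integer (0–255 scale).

t = 7044/100 = 70.44; the t > 66 branch applies.
G = 288.1·(70.44 − 60)^(-0.07551) = 288.1·10.44^(-0.07551) = 288.1·0.83768 = 241.335.
Rounded: 241.

241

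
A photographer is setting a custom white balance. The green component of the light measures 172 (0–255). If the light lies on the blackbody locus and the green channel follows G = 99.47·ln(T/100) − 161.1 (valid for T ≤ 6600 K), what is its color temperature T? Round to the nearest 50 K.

ln t = (172 + 161.1) / 99.47 = 3.3487.
t = e^3.3487 = 28.467.
T = 100·t = 2847 K → 2850 K to the nearest 50 K.

2850 K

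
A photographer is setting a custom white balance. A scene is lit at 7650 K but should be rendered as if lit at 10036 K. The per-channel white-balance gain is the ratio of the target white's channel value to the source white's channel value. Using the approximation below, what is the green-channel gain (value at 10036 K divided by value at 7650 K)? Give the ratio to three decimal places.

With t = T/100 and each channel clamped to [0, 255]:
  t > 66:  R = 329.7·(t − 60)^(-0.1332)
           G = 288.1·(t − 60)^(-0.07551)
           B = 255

At 7650 K (t = 76.5):
  G = 288.1·(76.5 − 60)^(-0.07551) = 288.1·16.5^(-0.07551) = 288.1·0.80922 = 233.137.
At 10036 K (t = 100.36):
  G = 288.1·(100.36 − 60)^(-0.07551) = 288.1·40.36^(-0.07551) = 288.1·0.75637 = 217.910.
Gain = 217.910 / 233.137 = 0.9347 → 0.935.

0.935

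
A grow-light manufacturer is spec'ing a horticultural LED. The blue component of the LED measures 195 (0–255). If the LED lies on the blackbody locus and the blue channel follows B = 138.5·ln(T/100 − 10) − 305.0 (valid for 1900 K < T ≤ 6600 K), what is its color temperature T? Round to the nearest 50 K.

4700 K

ln(t − 10) = (195 + 305.0) / 138.5 = 3.6101.
t − 10 = e^3.6101 = 36.970, so t = 46.970.
T = 100·t = 4697 K → 4700 K to the nearest 50 K.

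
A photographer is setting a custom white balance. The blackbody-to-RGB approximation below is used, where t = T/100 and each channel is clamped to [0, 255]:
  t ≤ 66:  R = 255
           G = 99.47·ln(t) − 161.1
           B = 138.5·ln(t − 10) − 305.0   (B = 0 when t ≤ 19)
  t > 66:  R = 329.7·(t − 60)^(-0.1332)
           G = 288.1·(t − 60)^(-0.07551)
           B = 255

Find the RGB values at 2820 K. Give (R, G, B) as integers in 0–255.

(255, 171, 97)

t = 2820/100 = 28.2; the t ≤ 66 branch applies.
R = 255 by definition for t ≤ 66.
G = 99.47·ln 28.2 − 161.1 = 99.47·3.3393 − 161.1 = 171.062.
B = 138.5·ln(28.2 − 10) − 305.0 = 138.5·ln 18.2 − 305.0 = 138.5·2.9014 − 305.0 = 96.847.
Rounded: (255, 171, 97).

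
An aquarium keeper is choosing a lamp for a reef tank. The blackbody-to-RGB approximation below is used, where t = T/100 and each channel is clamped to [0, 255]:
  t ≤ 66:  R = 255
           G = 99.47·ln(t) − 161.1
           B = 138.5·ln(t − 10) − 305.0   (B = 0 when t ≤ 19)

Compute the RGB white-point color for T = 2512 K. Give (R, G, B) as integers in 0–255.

t = 2512/100 = 25.12; the t ≤ 66 branch applies.
R = 255 by definition for t ≤ 66.
G = 99.47·ln 25.12 − 161.1 = 99.47·3.2237 − 161.1 = 159.558.
B = 138.5·ln(25.12 − 10) − 305.0 = 138.5·ln 15.12 − 305.0 = 138.5·2.7160 − 305.0 = 71.169.
Rounded: (255, 160, 71).

(255, 160, 71)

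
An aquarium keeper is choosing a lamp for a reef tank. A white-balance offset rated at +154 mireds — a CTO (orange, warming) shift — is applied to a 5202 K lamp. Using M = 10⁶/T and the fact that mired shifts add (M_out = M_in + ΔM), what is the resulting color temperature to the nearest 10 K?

2890 K

M_in = 10⁶/5202 = 192.23 mireds.
M_out = 192.23 + (+154) = 346.23 mireds.
T_out = 10⁶/346.23 = 2888.2 K → 2890 K.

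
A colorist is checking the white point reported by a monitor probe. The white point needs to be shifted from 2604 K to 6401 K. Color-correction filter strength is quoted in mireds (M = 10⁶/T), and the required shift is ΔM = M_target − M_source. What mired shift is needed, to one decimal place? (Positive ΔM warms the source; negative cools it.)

M_source = 10⁶/2604 = 384.025; M_target = 10⁶/6401 = 156.226.
ΔM = 156.226 − 384.025 = -227.799 → -227.8 mireds, a cooling shift.

-227.8 mireds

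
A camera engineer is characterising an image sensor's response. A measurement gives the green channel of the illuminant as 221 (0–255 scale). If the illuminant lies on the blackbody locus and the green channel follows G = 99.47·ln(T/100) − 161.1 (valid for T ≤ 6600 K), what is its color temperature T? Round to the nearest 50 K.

4650 K

ln t = (221 + 161.1) / 99.47 = 3.8414.
t = e^3.8414 = 46.589.
T = 100·t = 4659 K → 4650 K to the nearest 50 K.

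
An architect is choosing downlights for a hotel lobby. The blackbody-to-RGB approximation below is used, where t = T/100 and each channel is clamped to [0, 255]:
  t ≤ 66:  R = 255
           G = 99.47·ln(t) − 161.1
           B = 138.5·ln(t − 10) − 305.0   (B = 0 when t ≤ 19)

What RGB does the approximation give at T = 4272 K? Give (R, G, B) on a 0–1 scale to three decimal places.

(1.000, 0.833, 0.698)

t = 4272/100 = 42.72; the t ≤ 66 branch applies.
R = 255 by definition for t ≤ 66.
G = 99.47·ln 42.72 − 161.1 = 99.47·3.7547 − 161.1 = 212.377.
B = 138.5·ln(42.72 − 10) − 305.0 = 138.5·ln 32.72 − 305.0 = 138.5·3.4880 − 305.0 = 178.086.
Dividing each by 255: (1.0000, 0.8328, 0.6984) → (1.000, 0.833, 0.698).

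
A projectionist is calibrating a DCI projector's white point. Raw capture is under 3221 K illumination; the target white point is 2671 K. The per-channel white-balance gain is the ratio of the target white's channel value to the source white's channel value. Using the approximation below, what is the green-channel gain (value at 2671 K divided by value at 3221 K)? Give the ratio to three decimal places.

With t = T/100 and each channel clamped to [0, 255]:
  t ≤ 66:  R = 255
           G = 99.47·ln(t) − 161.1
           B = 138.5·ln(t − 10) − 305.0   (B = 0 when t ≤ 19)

At 3221 K (t = 32.21):
  G = 99.47·ln 32.21 − 161.1 = 99.47·3.4723 − 161.1 = 184.287.
At 2671 K (t = 26.71):
  G = 99.47·ln 26.71 − 161.1 = 99.47·3.2850 − 161.1 = 165.663.
Gain = 165.663 / 184.287 = 0.8989 → 0.899.

0.899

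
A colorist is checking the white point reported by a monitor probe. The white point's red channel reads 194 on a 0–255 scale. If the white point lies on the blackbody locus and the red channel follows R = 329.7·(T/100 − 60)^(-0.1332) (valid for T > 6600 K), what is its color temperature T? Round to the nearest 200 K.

(t − 60)^(-0.1332) = 194/329.7 = 0.58841.
t − 60 = 0.58841^(1/-0.1332) = 0.58841^(-7.508) = 53.593, so t = 113.593.
T = 100·t = 11359 K → 11400 K to the nearest 200 K.

11400 K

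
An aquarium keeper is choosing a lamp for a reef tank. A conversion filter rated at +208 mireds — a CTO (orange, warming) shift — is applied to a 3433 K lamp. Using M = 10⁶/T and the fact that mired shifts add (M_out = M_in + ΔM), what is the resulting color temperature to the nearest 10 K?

2000 K

M_in = 10⁶/3433 = 291.29 mireds.
M_out = 291.29 + (+208) = 499.29 mireds.
T_out = 10⁶/499.29 = 2002.8 K → 2000 K.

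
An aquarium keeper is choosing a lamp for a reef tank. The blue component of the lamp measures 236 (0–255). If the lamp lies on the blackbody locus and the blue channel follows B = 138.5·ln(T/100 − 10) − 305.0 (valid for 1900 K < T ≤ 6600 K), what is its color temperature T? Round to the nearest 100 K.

6000 K

ln(t − 10) = (236 + 305.0) / 138.5 = 3.9061.
t − 10 = e^3.9061 = 49.707, so t = 59.707.
T = 100·t = 5971 K → 6000 K to the nearest 100 K.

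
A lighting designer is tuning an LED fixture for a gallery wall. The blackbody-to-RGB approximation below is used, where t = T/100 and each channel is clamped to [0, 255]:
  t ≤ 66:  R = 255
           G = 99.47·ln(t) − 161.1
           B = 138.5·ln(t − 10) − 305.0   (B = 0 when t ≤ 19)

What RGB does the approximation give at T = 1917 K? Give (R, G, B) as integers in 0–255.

t = 1917/100 = 19.17; the t ≤ 66 branch applies.
R = 255 by definition for t ≤ 66.
G = 99.47·ln 19.17 − 161.1 = 99.47·2.9533 − 161.1 = 132.669.
B = 138.5·ln(19.17 − 10) − 305.0 = 138.5·ln 9.17 − 305.0 = 138.5·2.2159 − 305.0 = 1.907.
Rounded: (255, 133, 2).

(255, 133, 2)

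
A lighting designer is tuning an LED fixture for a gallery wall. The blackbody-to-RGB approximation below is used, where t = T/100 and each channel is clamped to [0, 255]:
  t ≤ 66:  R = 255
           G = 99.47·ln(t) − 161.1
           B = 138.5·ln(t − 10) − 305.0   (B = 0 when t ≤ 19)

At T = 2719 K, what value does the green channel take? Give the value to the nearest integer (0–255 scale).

t = 2719/100 = 27.19; the t ≤ 66 branch applies.
G = 99.47·ln 27.19 − 161.1 = 99.47·3.3028 − 161.1 = 167.434.
Rounded: 167.

167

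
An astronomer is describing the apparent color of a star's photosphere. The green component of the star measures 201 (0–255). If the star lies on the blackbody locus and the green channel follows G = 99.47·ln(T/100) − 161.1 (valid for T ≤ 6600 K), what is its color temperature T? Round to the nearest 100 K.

3800 K

ln t = (201 + 161.1) / 99.47 = 3.6403.
t = e^3.6403 = 38.103.
T = 100·t = 3810 K → 3800 K to the nearest 100 K.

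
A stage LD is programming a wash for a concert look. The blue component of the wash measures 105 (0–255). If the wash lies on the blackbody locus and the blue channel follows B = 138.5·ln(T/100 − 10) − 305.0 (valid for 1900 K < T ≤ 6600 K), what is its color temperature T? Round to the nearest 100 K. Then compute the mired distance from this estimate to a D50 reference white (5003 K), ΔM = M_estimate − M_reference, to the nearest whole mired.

+145 mireds

ln(t − 10) = (105 + 305.0) / 138.5 = 2.9603.
t − 10 = e^2.9603 = 19.304, so t = 29.304.
T = 100·t = 2930 K → 2900 K to the nearest 100 K.
M_estimate = 10⁶/2900 = 344.83; M_reference = 10⁶/5003 = 199.88.
ΔM = 344.83 − 199.88 = 144.95 → +145 mireds.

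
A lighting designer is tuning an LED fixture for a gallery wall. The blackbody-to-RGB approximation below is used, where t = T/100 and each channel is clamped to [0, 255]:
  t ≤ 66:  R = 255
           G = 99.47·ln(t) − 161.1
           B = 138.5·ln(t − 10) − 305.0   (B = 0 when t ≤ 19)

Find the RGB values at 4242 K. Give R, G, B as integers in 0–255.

R=255, G=212, B=177

t = 4242/100 = 42.42; the t ≤ 66 branch applies.
R = 255 by definition for t ≤ 66.
G = 99.47·ln 42.42 − 161.1 = 99.47·3.7476 − 161.1 = 211.676.
B = 138.5·ln(42.42 − 10) − 305.0 = 138.5·ln 32.42 − 305.0 = 138.5·3.4788 − 305.0 = 176.810.
Rounded: (255, 212, 177).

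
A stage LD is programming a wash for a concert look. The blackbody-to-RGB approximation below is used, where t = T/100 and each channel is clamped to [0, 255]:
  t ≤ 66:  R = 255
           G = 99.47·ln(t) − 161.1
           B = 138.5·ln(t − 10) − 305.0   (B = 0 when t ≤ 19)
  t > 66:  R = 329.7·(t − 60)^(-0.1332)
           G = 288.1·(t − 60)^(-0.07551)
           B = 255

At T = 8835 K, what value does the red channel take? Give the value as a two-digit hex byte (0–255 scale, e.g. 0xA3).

0xD3

t = 8835/100 = 88.35; the t > 66 branch applies.
R = 329.7·(88.35 − 60)^(-0.1332) = 329.7·28.35^(-0.1332) = 329.7·0.64050 = 211.173.
Rounded: 211; in hex, 0xD3.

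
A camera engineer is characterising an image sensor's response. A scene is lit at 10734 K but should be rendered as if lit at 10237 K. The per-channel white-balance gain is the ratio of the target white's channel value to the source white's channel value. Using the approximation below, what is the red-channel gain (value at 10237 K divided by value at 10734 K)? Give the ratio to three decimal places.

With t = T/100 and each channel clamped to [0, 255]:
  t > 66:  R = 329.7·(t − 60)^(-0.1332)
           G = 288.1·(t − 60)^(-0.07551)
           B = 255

At 10734 K (t = 107.34):
  R = 329.7·(107.34 − 60)^(-0.1332) = 329.7·47.34^(-0.1332) = 329.7·0.59822 = 197.233.
At 10237 K (t = 102.37):
  R = 329.7·(102.37 − 60)^(-0.1332) = 329.7·42.37^(-0.1332) = 329.7·0.60712 = 200.168.
Gain = 200.168 / 197.233 = 1.0149 → 1.015.

1.015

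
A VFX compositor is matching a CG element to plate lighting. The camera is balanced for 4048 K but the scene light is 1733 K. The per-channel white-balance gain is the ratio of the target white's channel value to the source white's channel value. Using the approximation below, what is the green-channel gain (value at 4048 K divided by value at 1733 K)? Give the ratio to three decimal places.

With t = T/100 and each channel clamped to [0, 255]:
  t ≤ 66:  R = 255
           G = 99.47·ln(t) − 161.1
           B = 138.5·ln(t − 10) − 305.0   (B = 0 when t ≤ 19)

At 1733 K (t = 17.33):
  G = 99.47·ln 17.33 − 161.1 = 99.47·2.8524 − 161.1 = 122.632.
At 4048 K (t = 40.48):
  G = 99.47·ln 40.48 − 161.1 = 99.47·3.7008 − 161.1 = 207.019.
Gain = 207.019 / 122.632 = 1.6881 → 1.688.

1.688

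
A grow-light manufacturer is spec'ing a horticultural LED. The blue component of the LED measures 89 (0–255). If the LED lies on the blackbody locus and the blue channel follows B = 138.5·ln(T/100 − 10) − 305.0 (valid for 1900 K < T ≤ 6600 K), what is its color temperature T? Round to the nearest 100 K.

ln(t − 10) = (89 + 305.0) / 138.5 = 2.8448.
t − 10 = e^2.8448 = 17.198, so t = 27.198.
T = 100·t = 2720 K → 2700 K to the nearest 100 K.

2700 K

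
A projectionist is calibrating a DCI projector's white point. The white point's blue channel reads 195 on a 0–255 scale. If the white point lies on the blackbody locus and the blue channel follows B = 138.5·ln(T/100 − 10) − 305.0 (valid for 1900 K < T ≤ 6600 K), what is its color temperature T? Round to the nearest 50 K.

ln(t − 10) = (195 + 305.0) / 138.5 = 3.6101.
t − 10 = e^3.6101 = 36.970, so t = 46.970.
T = 100·t = 4697 K → 4700 K to the nearest 50 K.

4700 K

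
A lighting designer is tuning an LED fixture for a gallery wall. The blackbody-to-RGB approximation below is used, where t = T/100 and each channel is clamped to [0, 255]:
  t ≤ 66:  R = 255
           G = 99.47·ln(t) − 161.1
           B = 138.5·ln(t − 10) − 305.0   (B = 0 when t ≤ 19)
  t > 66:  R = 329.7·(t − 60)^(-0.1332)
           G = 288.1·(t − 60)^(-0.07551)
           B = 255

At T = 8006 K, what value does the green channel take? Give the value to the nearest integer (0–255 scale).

230

t = 8006/100 = 80.06; the t > 66 branch applies.
G = 288.1·(80.06 − 60)^(-0.07551) = 288.1·20.06^(-0.07551) = 288.1·0.79737 = 229.723.
Rounded: 230.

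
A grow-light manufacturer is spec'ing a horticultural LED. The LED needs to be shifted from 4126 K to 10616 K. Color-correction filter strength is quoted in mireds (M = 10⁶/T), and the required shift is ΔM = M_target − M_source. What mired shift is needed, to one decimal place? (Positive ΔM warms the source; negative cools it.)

M_source = 10⁶/4126 = 242.365; M_target = 10⁶/10616 = 94.197.
ΔM = 94.197 − 242.365 = -148.168 → -148.2 mireds, a cooling shift.

-148.2 mireds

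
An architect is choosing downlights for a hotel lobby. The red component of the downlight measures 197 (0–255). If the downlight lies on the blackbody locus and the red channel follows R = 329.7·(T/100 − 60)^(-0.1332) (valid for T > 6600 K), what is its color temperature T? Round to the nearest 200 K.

10800 K

(t − 60)^(-0.1332) = 197/329.7 = 0.59751.
t − 60 = 0.59751^(1/-0.1332) = 0.59751^(-7.508) = 47.761, so t = 107.761.
T = 100·t = 10776 K → 10800 K to the nearest 200 K.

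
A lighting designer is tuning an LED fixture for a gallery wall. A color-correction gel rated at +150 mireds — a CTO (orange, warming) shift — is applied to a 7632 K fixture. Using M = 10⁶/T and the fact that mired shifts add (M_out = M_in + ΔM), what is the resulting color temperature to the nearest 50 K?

M_in = 10⁶/7632 = 131.03 mireds.
M_out = 131.03 + (+150) = 281.03 mireds.
T_out = 10⁶/281.03 = 3558.4 K → 3550 K.

3550 K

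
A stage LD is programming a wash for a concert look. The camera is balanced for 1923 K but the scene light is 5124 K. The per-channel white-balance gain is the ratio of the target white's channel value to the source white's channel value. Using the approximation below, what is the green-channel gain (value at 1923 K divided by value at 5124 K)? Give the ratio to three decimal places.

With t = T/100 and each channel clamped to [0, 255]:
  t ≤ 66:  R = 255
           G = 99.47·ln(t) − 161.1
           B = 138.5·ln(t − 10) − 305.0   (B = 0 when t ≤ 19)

0.577

At 5124 K (t = 51.24):
  G = 99.47·ln 51.24 − 161.1 = 99.47·3.9365 − 161.1 = 230.466.
At 1923 K (t = 19.23):
  G = 99.47·ln 19.23 − 161.1 = 99.47·2.9565 − 161.1 = 132.980.
Gain = 132.980 / 230.466 = 0.5770 → 0.577.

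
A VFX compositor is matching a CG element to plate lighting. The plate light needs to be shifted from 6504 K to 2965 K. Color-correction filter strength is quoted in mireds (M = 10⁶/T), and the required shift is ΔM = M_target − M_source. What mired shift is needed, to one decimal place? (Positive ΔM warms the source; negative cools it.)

+183.5 mireds

M_source = 10⁶/6504 = 153.752; M_target = 10⁶/2965 = 337.268.
ΔM = 337.268 − 153.752 = 183.517 → +183.5 mireds, a warming shift.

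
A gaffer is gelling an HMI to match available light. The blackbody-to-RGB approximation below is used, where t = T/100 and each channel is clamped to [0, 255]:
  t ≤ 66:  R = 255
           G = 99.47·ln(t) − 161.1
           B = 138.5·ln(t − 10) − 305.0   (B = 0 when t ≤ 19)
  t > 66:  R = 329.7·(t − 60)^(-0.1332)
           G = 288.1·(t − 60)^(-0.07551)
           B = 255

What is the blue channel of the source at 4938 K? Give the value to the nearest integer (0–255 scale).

t = 4938/100 = 49.38; the t ≤ 66 branch applies.
B = 138.5·ln(49.38 − 10) − 305.0 = 138.5·ln 39.38 − 305.0 = 138.5·3.6733 − 305.0 = 203.746.
Rounded: 204.

204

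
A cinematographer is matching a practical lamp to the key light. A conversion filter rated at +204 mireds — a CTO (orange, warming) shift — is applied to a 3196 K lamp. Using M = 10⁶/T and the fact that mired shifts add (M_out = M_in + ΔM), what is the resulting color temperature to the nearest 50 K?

M_in = 10⁶/3196 = 312.89 mireds.
M_out = 312.89 + (+204) = 516.89 mireds.
T_out = 10⁶/516.89 = 1934.6 K → 1950 K.

1950 K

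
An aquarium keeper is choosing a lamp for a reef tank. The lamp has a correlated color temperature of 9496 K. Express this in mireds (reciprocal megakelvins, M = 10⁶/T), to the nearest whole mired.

M = 10⁶ / 9496 = 105.307 → 105 mireds.

105 mireds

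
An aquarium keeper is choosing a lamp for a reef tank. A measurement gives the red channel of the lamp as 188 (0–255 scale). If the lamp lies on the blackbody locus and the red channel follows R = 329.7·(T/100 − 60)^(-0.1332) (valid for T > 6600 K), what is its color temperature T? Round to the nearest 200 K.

(t − 60)^(-0.1332) = 188/329.7 = 0.57022.
t − 60 = 0.57022^(1/-0.1332) = 0.57022^(-7.508) = 67.848, so t = 127.848.
T = 100·t = 12785 K → 12800 K to the nearest 200 K.

12800 K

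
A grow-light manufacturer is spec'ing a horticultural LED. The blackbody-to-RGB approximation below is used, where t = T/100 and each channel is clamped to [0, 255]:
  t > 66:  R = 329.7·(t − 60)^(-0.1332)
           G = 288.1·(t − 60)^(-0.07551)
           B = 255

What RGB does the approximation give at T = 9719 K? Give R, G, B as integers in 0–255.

R=204, G=219, B=255

t = 9719/100 = 97.19; the t > 66 branch applies.
R = 329.7·(97.19 − 60)^(-0.1332) = 329.7·37.19^(-0.1332) = 329.7·0.61776 = 203.675.
G = 288.1·(97.19 − 60)^(-0.07551) = 288.1·37.19^(-0.07551) = 288.1·0.76106 = 219.260.
B = 255 by definition for t > 66.
Rounded: (204, 219, 255).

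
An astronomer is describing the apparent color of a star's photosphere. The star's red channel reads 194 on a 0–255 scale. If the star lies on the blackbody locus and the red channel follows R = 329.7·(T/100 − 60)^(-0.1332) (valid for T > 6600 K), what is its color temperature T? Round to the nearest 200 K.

(t − 60)^(-0.1332) = 194/329.7 = 0.58841.
t − 60 = 0.58841^(1/-0.1332) = 0.58841^(-7.508) = 53.593, so t = 113.593.
T = 100·t = 11359 K → 11400 K to the nearest 200 K.

11400 K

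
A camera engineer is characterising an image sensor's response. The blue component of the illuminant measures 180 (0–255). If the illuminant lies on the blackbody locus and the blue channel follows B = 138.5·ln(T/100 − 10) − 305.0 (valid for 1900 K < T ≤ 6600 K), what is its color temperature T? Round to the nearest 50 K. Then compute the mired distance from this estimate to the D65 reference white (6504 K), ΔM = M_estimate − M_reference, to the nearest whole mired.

+79 mireds

ln(t − 10) = (180 + 305.0) / 138.5 = 3.5018.
t − 10 = e^3.5018 = 33.175, so t = 43.175.
T = 100·t = 4318 K → 4300 K to the nearest 50 K.
M_estimate = 10⁶/4300 = 232.56; M_reference = 10⁶/6504 = 153.75.
ΔM = 232.56 − 153.75 = 78.81 → +79 mireds.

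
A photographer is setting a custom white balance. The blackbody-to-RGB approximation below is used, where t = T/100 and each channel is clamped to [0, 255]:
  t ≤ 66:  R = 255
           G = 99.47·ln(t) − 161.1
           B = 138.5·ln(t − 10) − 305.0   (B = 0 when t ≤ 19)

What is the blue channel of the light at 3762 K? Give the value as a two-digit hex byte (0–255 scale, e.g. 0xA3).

t = 3762/100 = 37.62; the t ≤ 66 branch applies.
B = 138.5·ln(37.62 − 10) − 305.0 = 138.5·ln 27.62 − 305.0 = 138.5·3.3185 − 305.0 = 154.618.
Rounded: 155; in hex, 0x9B.

0x9B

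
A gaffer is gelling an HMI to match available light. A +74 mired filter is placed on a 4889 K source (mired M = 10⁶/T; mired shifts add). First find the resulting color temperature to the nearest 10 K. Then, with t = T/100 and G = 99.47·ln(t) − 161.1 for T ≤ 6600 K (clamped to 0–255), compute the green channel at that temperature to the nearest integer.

195

M_in = 10⁶/4889 = 204.54; M_out = 204.54 + (+74) = 278.54.
T_out = 10⁶/278.54 = 3590.1 K → 3590 K; t = 35.9.
G = 99.47·ln 35.9 − 161.1 = 99.47·3.5807 − 161.1 = 195.076.
Rounded: 195.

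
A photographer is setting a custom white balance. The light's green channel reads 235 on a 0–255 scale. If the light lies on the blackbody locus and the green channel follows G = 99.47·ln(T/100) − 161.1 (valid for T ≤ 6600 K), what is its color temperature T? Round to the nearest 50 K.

5350 K

ln t = (235 + 161.1) / 99.47 = 3.9821.
t = e^3.9821 = 53.630.
T = 100·t = 5363 K → 5350 K to the nearest 50 K.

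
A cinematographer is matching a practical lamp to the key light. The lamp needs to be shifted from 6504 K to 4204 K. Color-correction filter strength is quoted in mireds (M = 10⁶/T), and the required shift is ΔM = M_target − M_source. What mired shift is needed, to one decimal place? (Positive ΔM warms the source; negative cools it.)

M_source = 10⁶/6504 = 153.752; M_target = 10⁶/4204 = 237.869.
ΔM = 237.869 − 153.752 = 84.117 → +84.1 mireds, a warming shift.

+84.1 mireds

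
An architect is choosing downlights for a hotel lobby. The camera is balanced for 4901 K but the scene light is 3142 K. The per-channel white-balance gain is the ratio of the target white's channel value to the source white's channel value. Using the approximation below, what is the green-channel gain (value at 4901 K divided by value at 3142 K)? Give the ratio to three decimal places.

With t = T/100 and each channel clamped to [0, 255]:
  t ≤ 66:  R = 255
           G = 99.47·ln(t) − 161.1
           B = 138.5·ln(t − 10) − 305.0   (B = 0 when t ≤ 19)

At 3142 K (t = 31.42):
  G = 99.47·ln 31.42 − 161.1 = 99.47·3.4474 − 161.1 = 181.817.
At 4901 K (t = 49.01):
  G = 99.47·ln 49.01 − 161.1 = 99.47·3.8920 − 161.1 = 226.040.
Gain = 226.040 / 181.817 = 1.2432 → 1.243.

1.243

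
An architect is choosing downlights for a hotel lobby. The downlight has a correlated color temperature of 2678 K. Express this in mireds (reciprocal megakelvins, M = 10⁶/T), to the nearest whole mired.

373 mireds

M = 10⁶ / 2678 = 373.413 → 373 mireds.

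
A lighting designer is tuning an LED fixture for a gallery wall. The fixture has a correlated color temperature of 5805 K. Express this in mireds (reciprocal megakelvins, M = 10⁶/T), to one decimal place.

M = 10⁶ / 5805 = 172.265 → 172.3 mireds.

172.3 mireds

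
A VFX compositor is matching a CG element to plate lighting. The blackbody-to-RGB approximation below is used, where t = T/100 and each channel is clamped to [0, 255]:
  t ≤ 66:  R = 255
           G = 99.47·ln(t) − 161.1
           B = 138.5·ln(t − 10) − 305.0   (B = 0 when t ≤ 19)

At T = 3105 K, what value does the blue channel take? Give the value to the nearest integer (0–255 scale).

117

t = 3105/100 = 31.05; the t ≤ 66 branch applies.
B = 138.5·ln(31.05 − 10) − 305.0 = 138.5·ln 21.05 − 305.0 = 138.5·3.0469 − 305.0 = 116.996.
Rounded: 117.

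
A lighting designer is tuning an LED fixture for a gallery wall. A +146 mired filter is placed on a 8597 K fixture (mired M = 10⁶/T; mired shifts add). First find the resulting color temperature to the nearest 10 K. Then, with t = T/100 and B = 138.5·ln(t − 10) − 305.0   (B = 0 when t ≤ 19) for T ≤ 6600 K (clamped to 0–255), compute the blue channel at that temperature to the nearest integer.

M_in = 10⁶/8597 = 116.32; M_out = 116.32 + (+146) = 262.32.
T_out = 10⁶/262.32 = 3812.1 K → 3810 K; t = 38.1.
B = 138.5·ln(38.1 − 10) − 305.0 = 138.5·ln 28.1 − 305.0 = 138.5·3.3358 − 305.0 = 157.004.
Rounded: 157.

157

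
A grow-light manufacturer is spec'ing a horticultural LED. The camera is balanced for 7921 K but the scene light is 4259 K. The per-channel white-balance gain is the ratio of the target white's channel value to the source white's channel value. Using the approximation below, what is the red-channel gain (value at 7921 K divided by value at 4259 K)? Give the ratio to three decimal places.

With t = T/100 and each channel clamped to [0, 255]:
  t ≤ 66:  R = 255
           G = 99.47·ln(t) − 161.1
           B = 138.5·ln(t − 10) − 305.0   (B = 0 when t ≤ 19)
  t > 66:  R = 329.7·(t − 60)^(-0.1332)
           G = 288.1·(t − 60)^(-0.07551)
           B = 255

At 4259 K (t = 42.59):
  R = 255 by definition for t ≤ 66.
At 7921 K (t = 79.21):
  R = 329.7·(79.21 − 60)^(-0.1332) = 329.7·19.21^(-0.1332) = 329.7·0.67458 = 222.409.
Gain = 222.409 / 255.000 = 0.8722 → 0.872.

0.872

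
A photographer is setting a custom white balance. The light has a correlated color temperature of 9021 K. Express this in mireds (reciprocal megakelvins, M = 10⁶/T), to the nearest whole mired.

M = 10⁶ / 9021 = 110.852 → 111 mireds.

111 mireds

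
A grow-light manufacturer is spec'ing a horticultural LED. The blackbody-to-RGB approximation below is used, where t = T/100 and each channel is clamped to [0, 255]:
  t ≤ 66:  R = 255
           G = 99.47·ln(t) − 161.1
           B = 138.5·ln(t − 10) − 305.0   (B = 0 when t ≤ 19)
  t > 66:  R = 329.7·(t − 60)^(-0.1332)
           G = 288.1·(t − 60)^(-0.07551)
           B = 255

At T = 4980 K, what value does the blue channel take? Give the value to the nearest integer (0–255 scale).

205

t = 4980/100 = 49.8; the t ≤ 66 branch applies.
B = 138.5·ln(49.8 − 10) − 305.0 = 138.5·ln 39.8 − 305.0 = 138.5·3.6839 − 305.0 = 205.216.
Rounded: 205.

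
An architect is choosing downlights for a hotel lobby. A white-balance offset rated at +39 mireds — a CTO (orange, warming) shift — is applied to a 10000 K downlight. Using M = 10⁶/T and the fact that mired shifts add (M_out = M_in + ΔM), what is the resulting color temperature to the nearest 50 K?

M_in = 10⁶/10000 = 100.00 mireds.
M_out = 100.00 + (+39) = 139.00 mireds.
T_out = 10⁶/139.00 = 7194.2 K → 7200 K.

7200 K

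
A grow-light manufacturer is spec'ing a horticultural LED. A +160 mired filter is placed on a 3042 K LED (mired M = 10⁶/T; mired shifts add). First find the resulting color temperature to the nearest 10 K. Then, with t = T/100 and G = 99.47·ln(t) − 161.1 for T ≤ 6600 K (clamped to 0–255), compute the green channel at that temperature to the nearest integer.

M_in = 10⁶/3042 = 328.73; M_out = 328.73 + (+160) = 488.73.
T_out = 10⁶/488.73 = 2046.1 K → 2050 K; t = 20.5.
G = 99.47·ln 20.5 − 161.1 = 99.47·3.0204 − 161.1 = 139.342.
Rounded: 139.

139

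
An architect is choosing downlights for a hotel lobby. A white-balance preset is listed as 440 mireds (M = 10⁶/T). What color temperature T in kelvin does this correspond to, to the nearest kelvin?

2273 K

T = 10⁶ / 440 = 2272.73 K → 2273 K.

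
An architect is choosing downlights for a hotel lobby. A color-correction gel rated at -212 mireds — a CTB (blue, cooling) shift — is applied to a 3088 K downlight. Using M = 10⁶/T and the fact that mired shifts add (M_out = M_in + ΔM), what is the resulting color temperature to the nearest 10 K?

M_in = 10⁶/3088 = 323.83 mireds.
M_out = 323.83 + (-212) = 111.83 mireds.
T_out = 10⁶/111.83 = 8941.8 K → 8940 K.

8940 K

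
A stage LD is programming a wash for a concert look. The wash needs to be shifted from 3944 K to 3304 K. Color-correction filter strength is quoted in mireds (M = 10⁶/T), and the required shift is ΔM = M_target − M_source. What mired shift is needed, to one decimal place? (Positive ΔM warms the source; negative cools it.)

+49.1 mireds

M_source = 10⁶/3944 = 253.550; M_target = 10⁶/3304 = 302.663.
ΔM = 302.663 − 253.550 = 49.114 → +49.1 mireds, a warming shift.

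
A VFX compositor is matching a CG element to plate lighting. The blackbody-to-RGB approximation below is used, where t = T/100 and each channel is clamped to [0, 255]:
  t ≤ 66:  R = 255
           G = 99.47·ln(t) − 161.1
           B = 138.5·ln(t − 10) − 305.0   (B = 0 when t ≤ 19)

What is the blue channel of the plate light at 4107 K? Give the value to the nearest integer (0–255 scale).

171

t = 4107/100 = 41.07; the t ≤ 66 branch applies.
B = 138.5·ln(41.07 − 10) − 305.0 = 138.5·ln 31.07 − 305.0 = 138.5·3.4362 − 305.0 = 170.920.
Rounded: 171.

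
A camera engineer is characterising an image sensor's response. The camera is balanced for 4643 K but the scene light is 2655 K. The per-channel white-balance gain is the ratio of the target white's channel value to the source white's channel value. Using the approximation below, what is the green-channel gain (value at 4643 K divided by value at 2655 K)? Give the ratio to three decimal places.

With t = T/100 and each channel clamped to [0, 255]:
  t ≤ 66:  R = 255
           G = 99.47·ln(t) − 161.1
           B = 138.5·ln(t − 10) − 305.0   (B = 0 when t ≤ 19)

1.337

At 2655 K (t = 26.55):
  G = 99.47·ln 26.55 − 161.1 = 99.47·3.2790 − 161.1 = 165.065.
At 4643 K (t = 46.43):
  G = 99.47·ln 46.43 − 161.1 = 99.47·3.8379 − 161.1 = 220.660.
Gain = 220.660 / 165.065 = 1.3368 → 1.337.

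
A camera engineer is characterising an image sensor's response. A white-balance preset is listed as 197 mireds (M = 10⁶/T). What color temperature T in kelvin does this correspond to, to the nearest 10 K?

T = 10⁶ / 197 = 5076.14 K → 5080 K.

5080 K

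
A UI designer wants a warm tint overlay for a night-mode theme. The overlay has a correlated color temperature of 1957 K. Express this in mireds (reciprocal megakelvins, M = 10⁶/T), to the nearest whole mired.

M = 10⁶ / 1957 = 510.986 → 511 mireds.

511 mireds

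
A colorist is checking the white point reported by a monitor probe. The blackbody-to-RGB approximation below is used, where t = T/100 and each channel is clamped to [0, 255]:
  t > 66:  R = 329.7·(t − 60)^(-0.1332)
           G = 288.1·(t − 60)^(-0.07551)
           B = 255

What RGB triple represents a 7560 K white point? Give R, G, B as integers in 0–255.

t = 7560/100 = 75.6; the t > 66 branch applies.
R = 329.7·(75.6 − 60)^(-0.1332) = 329.7·15.6^(-0.1332) = 329.7·0.69355 = 228.662.
G = 288.1·(75.6 − 60)^(-0.07551) = 288.1·15.6^(-0.07551) = 288.1·0.81266 = 234.126.
B = 255 by definition for t > 66.
Rounded: (229, 234, 255).

R=229, G=234, B=255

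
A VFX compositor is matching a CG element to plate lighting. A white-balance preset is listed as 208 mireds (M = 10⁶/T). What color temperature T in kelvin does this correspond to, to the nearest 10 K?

4810 K

T = 10⁶ / 208 = 4807.69 K → 4810 K.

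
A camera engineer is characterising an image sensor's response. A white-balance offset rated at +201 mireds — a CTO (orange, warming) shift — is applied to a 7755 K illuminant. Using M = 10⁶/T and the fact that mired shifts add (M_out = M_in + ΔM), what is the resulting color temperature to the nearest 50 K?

M_in = 10⁶/7755 = 128.95 mireds.
M_out = 128.95 + (+201) = 329.95 mireds.
T_out = 10⁶/329.95 = 3030.8 K → 3050 K.

3050 K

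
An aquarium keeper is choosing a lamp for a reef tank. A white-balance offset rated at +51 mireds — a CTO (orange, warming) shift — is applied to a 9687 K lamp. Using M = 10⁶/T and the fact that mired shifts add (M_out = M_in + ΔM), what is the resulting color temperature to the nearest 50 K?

M_in = 10⁶/9687 = 103.23 mireds.
M_out = 103.23 + (+51) = 154.23 mireds.
T_out = 10⁶/154.23 = 6483.8 K → 6500 K.

6500 K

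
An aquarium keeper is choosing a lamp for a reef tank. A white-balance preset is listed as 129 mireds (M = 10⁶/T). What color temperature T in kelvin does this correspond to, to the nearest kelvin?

T = 10⁶ / 129 = 7751.94 K → 7752 K.

7752 K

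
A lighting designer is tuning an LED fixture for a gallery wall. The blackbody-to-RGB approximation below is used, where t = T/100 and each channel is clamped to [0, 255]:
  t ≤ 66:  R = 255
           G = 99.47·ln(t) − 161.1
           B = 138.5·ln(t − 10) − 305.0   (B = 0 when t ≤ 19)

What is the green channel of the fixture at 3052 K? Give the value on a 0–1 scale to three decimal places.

t = 3052/100 = 30.52; the t ≤ 66 branch applies.
G = 99.47·ln 30.52 − 161.1 = 99.47·3.4184 − 161.1 = 178.926.
On a 0–1 scale: 178.926/255 = 0.7017 → 0.702.

0.702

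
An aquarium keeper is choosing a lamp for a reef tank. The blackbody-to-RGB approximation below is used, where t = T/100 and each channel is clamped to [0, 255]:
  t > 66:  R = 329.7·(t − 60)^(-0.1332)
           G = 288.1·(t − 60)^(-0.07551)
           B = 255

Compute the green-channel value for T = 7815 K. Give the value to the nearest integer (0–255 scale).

t = 7815/100 = 78.15; the t > 66 branch applies.
G = 288.1·(78.15 − 60)^(-0.07551) = 288.1·18.15^(-0.07551) = 288.1·0.80342 = 231.465.
Rounded: 231.

231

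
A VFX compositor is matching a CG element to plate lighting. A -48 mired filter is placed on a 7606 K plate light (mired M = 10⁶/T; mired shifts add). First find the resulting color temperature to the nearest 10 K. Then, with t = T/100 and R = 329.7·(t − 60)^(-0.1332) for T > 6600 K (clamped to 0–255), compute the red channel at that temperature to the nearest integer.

M_in = 10⁶/7606 = 131.48; M_out = 131.48 + (-48) = 83.48.
T_out = 10⁶/83.48 = 11979.6 K → 11980 K; t = 119.8.
R = 329.7·(119.8 − 60)^(-0.1332) = 329.7·59.8^(-0.1332) = 329.7·0.57989 = 191.189.
Rounded: 191.

191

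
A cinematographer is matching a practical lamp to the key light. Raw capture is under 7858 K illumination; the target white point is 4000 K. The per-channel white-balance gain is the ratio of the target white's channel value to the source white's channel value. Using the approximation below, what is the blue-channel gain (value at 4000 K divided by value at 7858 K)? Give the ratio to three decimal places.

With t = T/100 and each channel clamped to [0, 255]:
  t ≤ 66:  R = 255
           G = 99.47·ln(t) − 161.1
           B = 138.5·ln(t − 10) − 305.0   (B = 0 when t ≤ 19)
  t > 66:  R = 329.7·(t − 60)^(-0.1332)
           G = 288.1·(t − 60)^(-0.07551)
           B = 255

0.651

At 7858 K (t = 78.58):
  B = 255 by definition for t > 66.
At 4000 K (t = 40):
  B = 138.5·ln(40 − 10) − 305.0 = 138.5·ln 30 − 305.0 = 138.5·3.4012 − 305.0 = 166.066.
Gain = 166.066 / 255.000 = 0.6512 → 0.651.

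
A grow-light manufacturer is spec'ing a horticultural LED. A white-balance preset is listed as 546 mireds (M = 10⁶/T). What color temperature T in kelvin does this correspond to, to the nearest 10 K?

T = 10⁶ / 546 = 1831.50 K → 1830 K.

1830 K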